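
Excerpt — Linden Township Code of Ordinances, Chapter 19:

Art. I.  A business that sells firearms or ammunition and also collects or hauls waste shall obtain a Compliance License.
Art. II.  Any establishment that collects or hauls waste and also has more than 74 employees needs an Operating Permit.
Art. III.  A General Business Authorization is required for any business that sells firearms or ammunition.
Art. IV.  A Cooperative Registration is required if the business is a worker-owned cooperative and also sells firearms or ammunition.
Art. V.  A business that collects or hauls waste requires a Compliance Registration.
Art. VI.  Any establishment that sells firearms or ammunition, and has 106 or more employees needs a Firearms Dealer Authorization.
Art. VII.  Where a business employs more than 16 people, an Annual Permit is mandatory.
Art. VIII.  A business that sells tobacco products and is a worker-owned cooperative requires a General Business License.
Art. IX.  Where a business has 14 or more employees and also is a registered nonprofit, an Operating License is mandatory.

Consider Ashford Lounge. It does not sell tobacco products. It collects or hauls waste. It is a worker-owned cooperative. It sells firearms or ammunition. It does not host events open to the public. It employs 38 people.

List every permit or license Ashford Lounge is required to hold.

Annual Permit, Compliance License, Compliance Registration, Cooperative Registration, General Business Authorization

Art. I. sells firearms or ammunition; collects or hauls waste → Compliance License required.
Art. II. collects or hauls waste; employees 38 ≤ 74 → Operating Permit not required.
Art. III. sells firearms or ammunition → General Business Authorization required.
Art. IV. is a worker-owned cooperative; sells firearms or ammunition → Cooperative Registration required.
Art. V. collects or hauls waste → Compliance Registration required.
Art. VI. sells firearms or ammunition; employees 38 < 106 → Firearms Dealer Authorization not required.
Art. VII. employees 38 > 16 → Annual Permit required.
Art. VIII. does not sell tobacco products; is a worker-owned cooperative → General Business License not required.
Art. IX. employees 38 ≥ 14; is a worker-owned cooperative (not: is a registered nonprofit) → Operating License not required.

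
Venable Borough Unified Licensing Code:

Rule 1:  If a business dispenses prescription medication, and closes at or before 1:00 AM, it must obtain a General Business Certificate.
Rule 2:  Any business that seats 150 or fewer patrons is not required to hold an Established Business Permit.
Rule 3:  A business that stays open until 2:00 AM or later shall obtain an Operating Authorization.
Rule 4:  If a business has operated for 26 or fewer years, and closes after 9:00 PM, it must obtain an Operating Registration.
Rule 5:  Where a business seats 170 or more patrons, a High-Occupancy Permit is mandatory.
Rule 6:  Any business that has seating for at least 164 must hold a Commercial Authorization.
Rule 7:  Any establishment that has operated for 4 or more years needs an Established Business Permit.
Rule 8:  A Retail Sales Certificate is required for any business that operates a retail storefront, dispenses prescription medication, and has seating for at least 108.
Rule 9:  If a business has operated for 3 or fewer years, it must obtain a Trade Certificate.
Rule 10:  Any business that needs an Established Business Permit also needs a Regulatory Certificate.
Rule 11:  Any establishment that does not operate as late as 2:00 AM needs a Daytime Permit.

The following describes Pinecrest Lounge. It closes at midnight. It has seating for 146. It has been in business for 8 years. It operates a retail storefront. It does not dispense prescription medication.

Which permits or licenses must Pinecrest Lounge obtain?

Rule 1: does not dispense prescription medication; closes midnight, at/before 1:00 AM → General Business Certificate not required.
Rule 2: seating 146 ≤ 150 → exempt from Established Business Permit.
Rule 3: closes midnight, at/before 2:00 AM → Operating Authorization not required.
Rule 4: years in business 8 ≤ 26; closes midnight, after 9:00 PM → Operating Registration required.
Rule 5: seating 146 < 170 → High-Occupancy Permit not required.
Rule 6: seating 146 < 164 → Commercial Authorization not required.
Rule 7: years in business 8 ≥ 4 → Established Business Permit required.
Rule 8: operates a retail storefront; does not dispense prescription medication; seating 146 ≥ 108 → Retail Sales Certificate not required.
Rule 9: years in business 8 > 3 → Trade Certificate not required.
Rule 10: Established Business Permit is not required → no effect.
Rule 11: closes midnight, at/before 2:00 AM → Daytime Permit required.

Daytime Permit, Operating Registration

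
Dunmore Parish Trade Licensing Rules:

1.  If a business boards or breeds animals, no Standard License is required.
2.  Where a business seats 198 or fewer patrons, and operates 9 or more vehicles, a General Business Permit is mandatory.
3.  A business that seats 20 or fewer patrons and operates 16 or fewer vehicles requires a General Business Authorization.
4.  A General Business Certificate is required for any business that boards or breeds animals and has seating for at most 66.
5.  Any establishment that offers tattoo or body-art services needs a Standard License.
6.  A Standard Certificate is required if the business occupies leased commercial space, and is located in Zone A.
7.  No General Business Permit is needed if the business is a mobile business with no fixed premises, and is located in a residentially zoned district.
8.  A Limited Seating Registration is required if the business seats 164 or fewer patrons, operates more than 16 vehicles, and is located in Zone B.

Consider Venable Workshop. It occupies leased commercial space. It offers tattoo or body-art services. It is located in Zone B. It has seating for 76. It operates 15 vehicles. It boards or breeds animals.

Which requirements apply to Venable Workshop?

General Business Permit

1. boards or breeds animals → exempt from Standard License.
2. seating 76 ≤ 198; vehicles 15 ≥ 9 → General Business Permit required.
3. seating 76 > 20; vehicles 15 ≤ 16 → General Business Authorization not required.
4. boards or breeds animals; seating 76 > 66 → General Business Certificate not required.
5. offers tattoo or body-art services → Standard License required.
6. occupies leased commercial space; is located in Zone B (not: is located in Zone A) → Standard Certificate not required.
7. occupies leased commercial space (not: is a mobile business with no fixed premises); is located in Zone B (not: is located in a residentially zoned district) → General Business Permit exemption does not apply.
8. seating 76 ≤ 164; vehicles 15 ≤ 16; is located in Zone B → Limited Seating Registration not required.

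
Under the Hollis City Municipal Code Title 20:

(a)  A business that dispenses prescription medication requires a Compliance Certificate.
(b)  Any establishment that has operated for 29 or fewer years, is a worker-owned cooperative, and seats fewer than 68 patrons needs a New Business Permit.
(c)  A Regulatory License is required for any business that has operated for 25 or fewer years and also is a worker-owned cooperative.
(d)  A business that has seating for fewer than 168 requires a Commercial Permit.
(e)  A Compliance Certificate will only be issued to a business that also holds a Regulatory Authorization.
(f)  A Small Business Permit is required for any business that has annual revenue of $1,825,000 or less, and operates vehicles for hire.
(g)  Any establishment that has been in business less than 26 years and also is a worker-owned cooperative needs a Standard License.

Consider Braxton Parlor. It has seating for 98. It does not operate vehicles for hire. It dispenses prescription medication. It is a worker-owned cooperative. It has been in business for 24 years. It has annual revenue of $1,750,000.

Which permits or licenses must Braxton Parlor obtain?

(a) dispenses prescription medication → Compliance Certificate required.
(b) years in business 24 ≤ 29; is a worker-owned cooperative; seating 98 ≥ 68 → New Business Permit not required.
(c) years in business 24 ≤ 25; is a worker-owned cooperative → Regulatory License required.
(d) seating 98 < 168 → Commercial Permit required.
(e) Compliance Certificate is required → Regulatory Authorization also required.
(f) revenue $1,750,000 ≤ $1,825,000; does not operate vehicles for hire → Small Business Permit not required.
(g) years in business 24 < 26; is a worker-owned cooperative → Standard License required.

Commercial Permit, Compliance Certificate, Regulatory Authorization, Regulatory License, Standard License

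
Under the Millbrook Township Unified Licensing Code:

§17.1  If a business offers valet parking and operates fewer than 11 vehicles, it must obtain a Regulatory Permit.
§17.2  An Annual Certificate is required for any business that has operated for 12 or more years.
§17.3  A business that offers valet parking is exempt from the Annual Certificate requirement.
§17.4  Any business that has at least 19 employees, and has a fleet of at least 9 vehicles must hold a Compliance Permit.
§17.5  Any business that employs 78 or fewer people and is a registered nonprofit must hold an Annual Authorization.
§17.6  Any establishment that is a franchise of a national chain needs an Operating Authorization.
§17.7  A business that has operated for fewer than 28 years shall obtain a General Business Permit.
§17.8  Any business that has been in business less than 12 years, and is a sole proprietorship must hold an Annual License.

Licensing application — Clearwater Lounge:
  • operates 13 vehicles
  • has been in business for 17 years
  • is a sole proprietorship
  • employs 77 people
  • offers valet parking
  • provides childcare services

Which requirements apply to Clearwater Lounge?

§17.1 offers valet parking; vehicles 13 ≥ 11 → Regulatory Permit not required.
§17.2 years in business 17 ≥ 12 → Annual Certificate required.
§17.3 offers valet parking → exempt from Annual Certificate.
§17.4 employees 77 ≥ 19; vehicles 13 ≥ 9 → Compliance Permit required.
§17.5 employees 77 ≤ 78; is a sole proprietorship (not: is a registered nonprofit) → Annual Authorization not required.
§17.6 is a sole proprietorship (not: is a franchise of a national chain) → Operating Authorization not required.
§17.7 years in business 17 < 28 → General Business Permit required.
§17.8 years in business 17 ≥ 12; is a sole proprietorship → Annual License not required.

Compliance Permit, General Business Permit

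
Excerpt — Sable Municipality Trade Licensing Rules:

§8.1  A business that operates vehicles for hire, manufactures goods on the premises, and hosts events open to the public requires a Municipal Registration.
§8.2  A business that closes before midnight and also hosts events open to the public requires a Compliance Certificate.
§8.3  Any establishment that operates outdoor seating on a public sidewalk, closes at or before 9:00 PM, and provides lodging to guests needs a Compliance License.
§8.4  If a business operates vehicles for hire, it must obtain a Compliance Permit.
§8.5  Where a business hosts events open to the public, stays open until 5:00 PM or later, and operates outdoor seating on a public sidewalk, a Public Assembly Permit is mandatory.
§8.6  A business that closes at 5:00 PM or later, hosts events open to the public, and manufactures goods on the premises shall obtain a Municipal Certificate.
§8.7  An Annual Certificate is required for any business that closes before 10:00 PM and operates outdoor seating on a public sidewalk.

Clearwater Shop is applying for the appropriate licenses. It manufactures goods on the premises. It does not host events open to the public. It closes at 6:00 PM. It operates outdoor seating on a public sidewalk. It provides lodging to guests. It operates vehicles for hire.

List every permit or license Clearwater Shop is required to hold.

§8.1 operates vehicles for hire; manufactures goods on the premises; does not host events open to the public → Municipal Registration not required.
§8.2 closes 6:00 PM, at/before midnight; does not host events open to the public → Compliance Certificate not required.
§8.3 operates outdoor seating on a public sidewalk; closes 6:00 PM, at/before 9:00 PM; provides lodging to guests → Compliance License required.
§8.4 operates vehicles for hire → Compliance Permit required.
§8.5 does not host events open to the public; closes 6:00 PM, after 5:00 PM; operates outdoor seating on a public sidewalk → Public Assembly Permit not required.
§8.6 closes 6:00 PM, after 5:00 PM; does not host events open to the public; manufactures goods on the premises → Municipal Certificate not required.
§8.7 closes 6:00 PM, at/before 10:00 PM; operates outdoor seating on a public sidewalk → Annual Certificate required.

Annual Certificate, Compliance License, Compliance Permit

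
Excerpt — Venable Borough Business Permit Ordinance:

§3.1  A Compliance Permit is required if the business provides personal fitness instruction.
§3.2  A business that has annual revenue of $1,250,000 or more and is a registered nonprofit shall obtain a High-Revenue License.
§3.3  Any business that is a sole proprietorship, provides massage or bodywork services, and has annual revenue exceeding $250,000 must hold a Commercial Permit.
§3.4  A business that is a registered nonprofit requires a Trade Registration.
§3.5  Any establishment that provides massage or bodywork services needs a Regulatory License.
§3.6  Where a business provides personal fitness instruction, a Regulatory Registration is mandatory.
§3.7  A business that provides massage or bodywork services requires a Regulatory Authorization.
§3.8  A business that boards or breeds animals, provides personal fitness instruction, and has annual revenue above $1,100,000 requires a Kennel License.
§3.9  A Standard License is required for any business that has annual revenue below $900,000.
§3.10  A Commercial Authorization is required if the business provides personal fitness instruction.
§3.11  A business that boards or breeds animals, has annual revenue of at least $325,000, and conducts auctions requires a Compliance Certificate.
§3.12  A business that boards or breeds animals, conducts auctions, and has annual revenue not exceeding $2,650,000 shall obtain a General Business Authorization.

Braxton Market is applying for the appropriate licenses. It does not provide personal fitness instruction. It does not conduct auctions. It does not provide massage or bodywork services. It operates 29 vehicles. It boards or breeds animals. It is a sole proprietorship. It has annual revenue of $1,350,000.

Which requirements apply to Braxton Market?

§3.1 does not provide personal fitness instruction → Compliance Permit not required.
§3.2 revenue $1,350,000 ≥ $1,250,000; is a sole proprietorship (not: is a registered nonprofit) → High-Revenue License not required.
§3.3 is a sole proprietorship; does not provide massage or bodywork services; revenue $1,350,000 > $250,000 → Commercial Permit not required.
§3.4 is a sole proprietorship (not: is a registered nonprofit) → Trade Registration not required.
§3.5 does not provide massage or bodywork services → Regulatory License not required.
§3.6 does not provide personal fitness instruction → Regulatory Registration not required.
§3.7 does not provide massage or bodywork services → Regulatory Authorization not required.
§3.8 boards or breeds animals; does not provide personal fitness instruction; revenue $1,350,000 > $1,100,000 → Kennel License not required.
§3.9 revenue $1,350,000 ≥ $900,000 → Standard License not required.
§3.10 does not provide personal fitness instruction → Commercial Authorization not required.
§3.11 boards or breeds animals; revenue $1,350,000 ≥ $325,000; does not conduct auctions → Compliance Certificate not required.
§3.12 boards or breeds animals; does not conduct auctions; revenue $1,350,000 ≤ $2,650,000 → General Business Authorization not required.

None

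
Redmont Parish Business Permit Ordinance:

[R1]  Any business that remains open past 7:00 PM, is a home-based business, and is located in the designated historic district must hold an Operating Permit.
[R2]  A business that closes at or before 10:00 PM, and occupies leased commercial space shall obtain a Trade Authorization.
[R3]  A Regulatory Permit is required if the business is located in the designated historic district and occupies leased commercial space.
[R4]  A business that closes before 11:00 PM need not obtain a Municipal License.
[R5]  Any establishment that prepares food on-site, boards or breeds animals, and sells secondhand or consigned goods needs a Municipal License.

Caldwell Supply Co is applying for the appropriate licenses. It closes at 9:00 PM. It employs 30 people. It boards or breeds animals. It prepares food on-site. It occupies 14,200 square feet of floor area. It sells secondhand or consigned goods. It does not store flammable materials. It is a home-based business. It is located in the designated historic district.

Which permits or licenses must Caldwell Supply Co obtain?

Operating Permit

[R1] closes 9:00 PM, after 7:00 PM; is a home-based business; is located in the designated historic district → Operating Permit required.
[R2] closes 9:00 PM, at/before 10:00 PM; is a home-based business (not: occupies leased commercial space) → Trade Authorization not required.
[R3] is located in the designated historic district; is a home-based business (not: occupies leased commercial space) → Regulatory Permit not required.
[R4] closes 9:00 PM, at/before 11:00 PM → exempt from Municipal License.
[R5] prepares food on-site; boards or breeds animals; sells secondhand or consigned goods → Municipal License required.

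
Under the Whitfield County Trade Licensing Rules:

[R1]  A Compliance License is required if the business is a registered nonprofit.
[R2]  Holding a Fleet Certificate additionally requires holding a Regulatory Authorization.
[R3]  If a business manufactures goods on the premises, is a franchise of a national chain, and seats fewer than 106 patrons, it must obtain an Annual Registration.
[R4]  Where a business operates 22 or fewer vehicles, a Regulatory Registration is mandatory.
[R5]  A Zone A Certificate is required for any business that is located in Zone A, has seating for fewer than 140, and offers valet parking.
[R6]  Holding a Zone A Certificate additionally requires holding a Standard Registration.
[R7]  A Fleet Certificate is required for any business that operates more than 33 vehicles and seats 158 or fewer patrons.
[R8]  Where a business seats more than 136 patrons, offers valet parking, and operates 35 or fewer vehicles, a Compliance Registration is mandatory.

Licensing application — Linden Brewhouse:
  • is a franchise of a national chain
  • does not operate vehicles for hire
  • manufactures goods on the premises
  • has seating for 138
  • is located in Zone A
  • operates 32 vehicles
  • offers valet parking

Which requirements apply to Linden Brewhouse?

Compliance Registration, Standard Registration, Zone A Certificate

[R1] is a franchise of a national chain (not: is a registered nonprofit) → Compliance License not required.
[R2] Fleet Certificate is not required → no effect.
[R3] manufactures goods on the premises; is a franchise of a national chain; seating 138 ≥ 106 → Annual Registration not required.
[R4] vehicles 32 > 22 → Regulatory Registration not required.
[R5] is located in Zone A; seating 138 < 140; offers valet parking → Zone A Certificate required.
[R6] Zone A Certificate is required → Standard Registration also required.
[R7] vehicles 32 ≤ 33; seating 138 ≤ 158 → Fleet Certificate not required.
[R8] seating 138 > 136; offers valet parking; vehicles 32 ≤ 35 → Compliance Registration required.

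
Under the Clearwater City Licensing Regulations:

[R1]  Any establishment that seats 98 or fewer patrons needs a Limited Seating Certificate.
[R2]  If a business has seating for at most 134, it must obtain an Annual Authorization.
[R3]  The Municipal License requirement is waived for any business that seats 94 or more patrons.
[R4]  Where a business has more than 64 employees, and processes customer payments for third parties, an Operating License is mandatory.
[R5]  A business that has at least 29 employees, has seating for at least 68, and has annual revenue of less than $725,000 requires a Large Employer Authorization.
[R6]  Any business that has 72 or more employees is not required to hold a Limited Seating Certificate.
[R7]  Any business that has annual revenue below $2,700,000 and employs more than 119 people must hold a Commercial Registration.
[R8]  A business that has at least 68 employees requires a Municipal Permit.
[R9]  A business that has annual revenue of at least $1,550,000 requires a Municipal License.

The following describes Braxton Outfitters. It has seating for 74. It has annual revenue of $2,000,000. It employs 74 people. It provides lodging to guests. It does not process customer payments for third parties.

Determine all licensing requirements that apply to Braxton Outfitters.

[R1] seating 74 ≤ 98 → Limited Seating Certificate required.
[R2] seating 74 ≤ 134 → Annual Authorization required.
[R3] seating 74 < 94 → Municipal License exemption does not apply.
[R4] employees 74 > 64; does not process customer payments for third parties → Operating License not required.
[R5] employees 74 ≥ 29; seating 74 ≥ 68; revenue $2,000,000 ≥ $725,000 → Large Employer Authorization not required.
[R6] employees 74 ≥ 72 → exempt from Limited Seating Certificate.
[R7] revenue $2,000,000 < $2,700,000; employees 74 ≤ 119 → Commercial Registration not required.
[R8] employees 74 ≥ 68 → Municipal Permit required.
[R9] revenue $2,000,000 ≥ $1,550,000 → Municipal License required.

Annual Authorization, Municipal License, Municipal Permit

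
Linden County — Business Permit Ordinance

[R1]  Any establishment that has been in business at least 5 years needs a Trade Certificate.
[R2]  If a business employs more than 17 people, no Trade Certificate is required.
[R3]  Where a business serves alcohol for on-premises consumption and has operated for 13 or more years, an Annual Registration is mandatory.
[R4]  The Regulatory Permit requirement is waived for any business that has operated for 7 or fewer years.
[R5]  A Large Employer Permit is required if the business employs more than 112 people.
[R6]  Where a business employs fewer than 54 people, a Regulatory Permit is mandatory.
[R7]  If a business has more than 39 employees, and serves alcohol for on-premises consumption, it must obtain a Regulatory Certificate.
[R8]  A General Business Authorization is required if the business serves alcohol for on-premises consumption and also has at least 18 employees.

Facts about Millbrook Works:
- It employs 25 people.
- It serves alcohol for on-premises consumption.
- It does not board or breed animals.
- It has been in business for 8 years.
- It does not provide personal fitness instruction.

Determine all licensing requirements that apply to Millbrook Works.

[R1] years in business 8 ≥ 5 → Trade Certificate required.
[R2] employees 25 > 17 → exempt from Trade Certificate.
[R3] serves alcohol for on-premises consumption; years in business 8 < 13 → Annual Registration not required.
[R4] years in business 8 > 7 → Regulatory Permit exemption does not apply.
[R5] employees 25 ≤ 112 → Large Employer Permit not required.
[R6] employees 25 < 54 → Regulatory Permit required.
[R7] employees 25 ≤ 39; serves alcohol for on-premises consumption → Regulatory Certificate not required.
[R8] serves alcohol for on-premises consumption; employees 25 ≥ 18 → General Business Authorization required.

General Business Authorization, Regulatory Permit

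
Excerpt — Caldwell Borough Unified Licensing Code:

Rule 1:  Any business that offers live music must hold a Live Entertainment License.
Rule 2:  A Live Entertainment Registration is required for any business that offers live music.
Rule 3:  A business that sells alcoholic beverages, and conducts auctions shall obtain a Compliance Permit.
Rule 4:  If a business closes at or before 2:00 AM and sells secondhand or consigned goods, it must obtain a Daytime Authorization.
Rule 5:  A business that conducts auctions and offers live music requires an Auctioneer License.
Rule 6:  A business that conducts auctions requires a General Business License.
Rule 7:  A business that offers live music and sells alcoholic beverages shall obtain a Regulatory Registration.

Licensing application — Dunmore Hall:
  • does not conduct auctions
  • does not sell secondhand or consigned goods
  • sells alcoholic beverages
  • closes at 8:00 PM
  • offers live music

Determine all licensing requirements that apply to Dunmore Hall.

Live Entertainment License, Live Entertainment Registration, Regulatory Registration

Rule 1: offers live music → Live Entertainment License required.
Rule 2: offers live music → Live Entertainment Registration required.
Rule 3: sells alcoholic beverages; does not conduct auctions → Compliance Permit not required.
Rule 4: closes 8:00 PM, at/before 2:00 AM; does not sell secondhand or consigned goods → Daytime Authorization not required.
Rule 5: does not conduct auctions; offers live music → Auctioneer License not required.
Rule 6: does not conduct auctions → General Business License not required.
Rule 7: offers live music; sells alcoholic beverages → Regulatory Registration required.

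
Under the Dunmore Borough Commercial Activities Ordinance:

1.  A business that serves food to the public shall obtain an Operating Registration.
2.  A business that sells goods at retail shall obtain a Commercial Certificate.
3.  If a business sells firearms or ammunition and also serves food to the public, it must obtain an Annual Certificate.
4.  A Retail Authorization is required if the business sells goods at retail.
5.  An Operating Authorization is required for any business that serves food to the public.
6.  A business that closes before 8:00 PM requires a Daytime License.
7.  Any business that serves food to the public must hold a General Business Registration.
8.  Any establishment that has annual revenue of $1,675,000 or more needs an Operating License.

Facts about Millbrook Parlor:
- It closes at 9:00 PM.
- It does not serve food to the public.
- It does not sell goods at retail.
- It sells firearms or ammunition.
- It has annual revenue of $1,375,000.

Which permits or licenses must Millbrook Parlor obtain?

None

1. does not serve food to the public → Operating Registration not required.
2. does not sell goods at retail → Commercial Certificate not required.
3. sells firearms or ammunition; does not serve food to the public → Annual Certificate not required.
4. does not sell goods at retail → Retail Authorization not required.
5. does not serve food to the public → Operating Authorization not required.
6. closes 9:00 PM, after 8:00 PM → Daytime License not required.
7. does not serve food to the public → General Business Registration not required.
8. revenue $1,375,000 < $1,675,000 → Operating License not required.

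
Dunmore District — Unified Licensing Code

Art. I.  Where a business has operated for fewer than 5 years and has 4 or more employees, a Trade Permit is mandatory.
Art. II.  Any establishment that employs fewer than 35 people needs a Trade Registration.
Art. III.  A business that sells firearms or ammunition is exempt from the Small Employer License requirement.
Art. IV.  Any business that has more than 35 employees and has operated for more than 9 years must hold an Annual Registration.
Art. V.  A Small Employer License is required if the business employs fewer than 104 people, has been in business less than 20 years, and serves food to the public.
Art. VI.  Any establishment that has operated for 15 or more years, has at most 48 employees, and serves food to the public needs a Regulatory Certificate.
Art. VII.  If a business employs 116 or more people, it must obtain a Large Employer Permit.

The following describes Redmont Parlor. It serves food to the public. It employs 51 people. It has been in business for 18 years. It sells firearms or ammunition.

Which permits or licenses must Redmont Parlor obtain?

Annual Registration

Art. I. years in business 18 ≥ 5; employees 51 ≥ 4 → Trade Permit not required.
Art. II. employees 51 ≥ 35 → Trade Registration not required.
Art. III. sells firearms or ammunition → exempt from Small Employer License.
Art. IV. employees 51 > 35; years in business 18 > 9 → Annual Registration required.
Art. V. employees 51 < 104; years in business 18 < 20; serves food to the public → Small Employer License required.
Art. VI. years in business 18 ≥ 15; employees 51 > 48; serves food to the public → Regulatory Certificate not required.
Art. VII. employees 51 < 116 → Large Employer Permit not required.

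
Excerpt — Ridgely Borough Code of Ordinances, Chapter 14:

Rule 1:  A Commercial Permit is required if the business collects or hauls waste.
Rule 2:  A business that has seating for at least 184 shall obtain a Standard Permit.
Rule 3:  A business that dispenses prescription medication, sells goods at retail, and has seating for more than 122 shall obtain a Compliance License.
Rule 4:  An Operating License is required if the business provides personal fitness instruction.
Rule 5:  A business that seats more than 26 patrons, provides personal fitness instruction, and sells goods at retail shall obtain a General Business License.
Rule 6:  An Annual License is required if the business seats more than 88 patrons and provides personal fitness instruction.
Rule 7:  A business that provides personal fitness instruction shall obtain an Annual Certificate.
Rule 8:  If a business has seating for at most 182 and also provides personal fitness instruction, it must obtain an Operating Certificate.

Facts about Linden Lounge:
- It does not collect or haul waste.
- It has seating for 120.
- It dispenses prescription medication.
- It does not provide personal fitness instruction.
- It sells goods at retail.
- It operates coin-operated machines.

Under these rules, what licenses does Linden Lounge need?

None

Rule 1: does not collect or haul waste → Commercial Permit not required.
Rule 2: seating 120 < 184 → Standard Permit not required.
Rule 3: dispenses prescription medication; sells goods at retail; seating 120 ≤ 122 → Compliance License not required.
Rule 4: does not provide personal fitness instruction → Operating License not required.
Rule 5: seating 120 > 26; does not provide personal fitness instruction; sells goods at retail → General Business License not required.
Rule 6: seating 120 > 88; does not provide personal fitness instruction → Annual License not required.
Rule 7: does not provide personal fitness instruction → Annual Certificate not required.
Rule 8: seating 120 ≤ 182; does not provide personal fitness instruction → Operating Certificate not required.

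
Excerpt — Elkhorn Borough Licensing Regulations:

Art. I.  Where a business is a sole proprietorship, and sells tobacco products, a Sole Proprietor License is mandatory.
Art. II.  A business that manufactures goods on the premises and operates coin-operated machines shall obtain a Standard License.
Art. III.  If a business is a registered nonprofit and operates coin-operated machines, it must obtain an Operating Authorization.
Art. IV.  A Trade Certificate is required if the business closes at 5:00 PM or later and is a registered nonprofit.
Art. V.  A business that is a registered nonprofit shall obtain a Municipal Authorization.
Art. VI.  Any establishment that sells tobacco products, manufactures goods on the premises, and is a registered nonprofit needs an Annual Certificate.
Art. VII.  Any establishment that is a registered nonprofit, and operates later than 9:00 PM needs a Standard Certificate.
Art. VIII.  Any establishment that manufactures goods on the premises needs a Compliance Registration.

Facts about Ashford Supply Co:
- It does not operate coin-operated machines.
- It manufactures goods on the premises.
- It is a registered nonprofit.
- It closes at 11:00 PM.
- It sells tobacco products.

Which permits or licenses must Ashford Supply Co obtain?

Art. I. is a registered nonprofit (not: is a sole proprietorship); sells tobacco products → Sole Proprietor License not required.
Art. II. manufactures goods on the premises; does not operate coin-operated machines → Standard License not required.
Art. III. is a registered nonprofit; does not operate coin-operated machines → Operating Authorization not required.
Art. IV. closes 11:00 PM, after 5:00 PM; is a registered nonprofit → Trade Certificate required.
Art. V. is a registered nonprofit → Municipal Authorization required.
Art. VI. sells tobacco products; manufactures goods on the premises; is a registered nonprofit → Annual Certificate required.
Art. VII. is a registered nonprofit; closes 11:00 PM, after 9:00 PM → Standard Certificate required.
Art. VIII. manufactures goods on the premises → Compliance Registration required.

Annual Certificate, Compliance Registration, Municipal Authorization, Standard Certificate, Trade Certificate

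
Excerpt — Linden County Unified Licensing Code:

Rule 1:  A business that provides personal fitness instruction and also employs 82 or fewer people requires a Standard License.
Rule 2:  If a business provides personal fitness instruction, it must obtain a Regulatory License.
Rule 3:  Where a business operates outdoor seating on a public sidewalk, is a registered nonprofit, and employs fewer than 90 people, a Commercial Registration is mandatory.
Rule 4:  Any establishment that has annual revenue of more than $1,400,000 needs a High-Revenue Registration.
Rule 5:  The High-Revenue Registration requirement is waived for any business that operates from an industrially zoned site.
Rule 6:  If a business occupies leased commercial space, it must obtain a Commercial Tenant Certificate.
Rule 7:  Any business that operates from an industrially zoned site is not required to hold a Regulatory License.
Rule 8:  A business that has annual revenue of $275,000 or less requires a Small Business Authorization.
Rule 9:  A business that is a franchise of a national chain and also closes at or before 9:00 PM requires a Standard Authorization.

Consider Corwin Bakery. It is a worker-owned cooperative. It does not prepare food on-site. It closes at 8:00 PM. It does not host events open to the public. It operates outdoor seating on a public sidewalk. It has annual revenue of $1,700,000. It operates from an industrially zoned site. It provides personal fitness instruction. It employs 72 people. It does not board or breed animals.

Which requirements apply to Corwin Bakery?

Rule 1: provides personal fitness instruction; employees 72 ≤ 82 → Standard License required.
Rule 2: provides personal fitness instruction → Regulatory License required.
Rule 3: operates outdoor seating on a public sidewalk; is a worker-owned cooperative (not: is a registered nonprofit); employees 72 < 90 → Commercial Registration not required.
Rule 4: revenue $1,700,000 > $1,400,000 → High-Revenue Registration required.
Rule 5: operates from an industrially zoned site → exempt from High-Revenue Registration.
Rule 6: operates from an industrially zoned site (not: occupies leased commercial space) → Commercial Tenant Certificate not required.
Rule 7: operates from an industrially zoned site → exempt from Regulatory License.
Rule 8: revenue $1,700,000 > $275,000 → Small Business Authorization not required.
Rule 9: is a worker-owned cooperative (not: is a franchise of a national chain); closes 8:00 PM, at/before 9:00 PM → Standard Authorization not required.

Standard License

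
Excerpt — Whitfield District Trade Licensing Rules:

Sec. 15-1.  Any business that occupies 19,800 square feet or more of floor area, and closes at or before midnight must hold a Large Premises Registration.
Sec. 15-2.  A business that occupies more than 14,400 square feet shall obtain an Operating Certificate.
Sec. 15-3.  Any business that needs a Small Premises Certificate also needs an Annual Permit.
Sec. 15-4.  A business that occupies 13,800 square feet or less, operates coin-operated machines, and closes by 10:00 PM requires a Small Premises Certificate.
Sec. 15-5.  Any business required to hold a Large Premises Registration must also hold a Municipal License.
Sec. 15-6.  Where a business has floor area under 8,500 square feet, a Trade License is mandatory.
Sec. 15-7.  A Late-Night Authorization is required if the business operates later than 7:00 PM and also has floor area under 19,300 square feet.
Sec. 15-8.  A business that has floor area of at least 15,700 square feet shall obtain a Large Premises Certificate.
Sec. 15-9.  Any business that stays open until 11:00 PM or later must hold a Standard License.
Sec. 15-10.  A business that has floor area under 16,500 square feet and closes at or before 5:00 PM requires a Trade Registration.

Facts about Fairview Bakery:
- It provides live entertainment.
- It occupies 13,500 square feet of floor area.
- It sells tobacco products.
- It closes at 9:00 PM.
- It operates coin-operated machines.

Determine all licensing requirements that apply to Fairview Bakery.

Sec. 15-1. floor area 13,500 square feet < 19,800 square feet; closes 9:00 PM, at/before midnight → Large Premises Registration not required.
Sec. 15-2. floor area 13,500 square feet ≤ 14,400 square feet → Operating Certificate not required.
Sec. 15-3. Small Premises Certificate is required → Annual Permit also required.
Sec. 15-4. floor area 13,500 square feet ≤ 13,800 square feet; operates coin-operated machines; closes 9:00 PM, at/before 10:00 PM → Small Premises Certificate required.
Sec. 15-5. Large Premises Registration is not required → no effect.
Sec. 15-6. floor area 13,500 square feet ≥ 8,500 square feet → Trade License not required.
Sec. 15-7. closes 9:00 PM, after 7:00 PM; floor area 13,500 square feet < 19,300 square feet → Late-Night Authorization required.
Sec. 15-8. floor area 13,500 square feet < 15,700 square feet → Large Premises Certificate not required.
Sec. 15-9. closes 9:00 PM, at/before 11:00 PM → Standard License not required.
Sec. 15-10. floor area 13,500 square feet < 16,500 square feet; closes 9:00 PM, after 5:00 PM → Trade Registration not required.

Annual Permit, Late-Night Authorization, Small Premises Certificate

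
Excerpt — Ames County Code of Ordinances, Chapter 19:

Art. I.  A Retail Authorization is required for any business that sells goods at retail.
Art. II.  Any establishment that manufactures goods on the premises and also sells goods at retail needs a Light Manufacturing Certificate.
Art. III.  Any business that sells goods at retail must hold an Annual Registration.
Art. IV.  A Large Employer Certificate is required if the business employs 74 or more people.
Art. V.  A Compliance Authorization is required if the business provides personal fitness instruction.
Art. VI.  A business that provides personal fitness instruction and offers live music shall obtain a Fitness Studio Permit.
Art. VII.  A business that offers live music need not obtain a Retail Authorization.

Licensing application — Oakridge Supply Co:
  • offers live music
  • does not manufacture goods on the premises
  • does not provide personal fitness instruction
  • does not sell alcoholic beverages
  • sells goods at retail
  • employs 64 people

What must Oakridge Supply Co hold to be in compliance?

Annual Registration

Art. I. sells goods at retail → Retail Authorization required.
Art. II. does not manufacture goods on the premises; sells goods at retail → Light Manufacturing Certificate not required.
Art. III. sells goods at retail → Annual Registration required.
Art. IV. employees 64 < 74 → Large Employer Certificate not required.
Art. V. does not provide personal fitness instruction → Compliance Authorization not required.
Art. VI. does not provide personal fitness instruction; offers live music → Fitness Studio Permit not required.
Art. VII. offers live music → exempt from Retail Authorization.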